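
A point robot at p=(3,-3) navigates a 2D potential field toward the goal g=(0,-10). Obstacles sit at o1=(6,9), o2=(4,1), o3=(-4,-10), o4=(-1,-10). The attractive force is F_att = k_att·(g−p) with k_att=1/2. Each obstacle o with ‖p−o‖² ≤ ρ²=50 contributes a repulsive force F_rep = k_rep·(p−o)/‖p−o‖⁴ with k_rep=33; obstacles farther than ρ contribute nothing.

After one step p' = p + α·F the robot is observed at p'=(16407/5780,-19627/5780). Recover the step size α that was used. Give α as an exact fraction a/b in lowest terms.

F_att = 1/2·(g−p) = 1/2·(-3,-7) = (-1.5000,-3.5000)
o1: d²=153 > ρ²=50 → inactive
o2: d²=17 ≤ ρ²=50; F_rep = 33·(-1,-4)/17² = (-0.1142,-0.4567)
o3: d²=98 > ρ²=50 → inactive
o4: d²=65 > ρ²=50 → inactive
F = F_att + ΣF_rep = (-1.6142,-3.9567)
Δp = p'−p = (-0.1614,-0.3957); α = Δx/Fx = (-933/5780) / (-933/578) = 1/10
check: Δy/Fy = (-2287/5780) / (-2287/578) = 1/10 ✓

α = 1/10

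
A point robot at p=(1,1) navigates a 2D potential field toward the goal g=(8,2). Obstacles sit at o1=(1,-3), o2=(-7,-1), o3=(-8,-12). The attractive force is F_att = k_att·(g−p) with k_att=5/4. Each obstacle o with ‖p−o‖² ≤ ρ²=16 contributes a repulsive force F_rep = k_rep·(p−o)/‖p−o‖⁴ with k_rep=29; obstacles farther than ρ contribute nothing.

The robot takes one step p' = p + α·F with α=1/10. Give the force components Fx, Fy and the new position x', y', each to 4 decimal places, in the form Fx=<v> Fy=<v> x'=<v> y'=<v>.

Fx=8.7500 Fy=1.7031 x'=1.8750 y'=1.1703

F_att = 5/4·(g−p) = 5/4·(7,1) = (8.7500,1.2500)
o1: d²=16 ≤ ρ²=16; F_rep = 29·(0,4)/16² = (0.0000,0.4531)
o2: d²=68 > ρ²=16 → inactive
o3: d²=250 > ρ²=16 → inactive
F = F_att + ΣF_rep = (8.7500,1.7031)
p' = p + 1/10·F = (1.8750,1.1703)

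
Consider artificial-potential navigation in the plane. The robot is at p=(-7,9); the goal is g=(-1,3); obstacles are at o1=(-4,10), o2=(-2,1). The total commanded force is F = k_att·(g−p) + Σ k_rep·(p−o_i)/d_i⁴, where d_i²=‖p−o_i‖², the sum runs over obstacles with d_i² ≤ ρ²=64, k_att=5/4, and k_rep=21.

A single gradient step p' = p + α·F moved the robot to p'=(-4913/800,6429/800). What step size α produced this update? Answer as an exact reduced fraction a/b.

α = 1/8

F_att = 5/4·(g−p) = 5/4·(6,-6) = (7.5000,-7.5000)
o1: d²=10 ≤ ρ²=64; F_rep = 21·(-3,-1)/10² = (-0.6300,-0.2100)
o2: d²=89 > ρ²=64 → inactive
F = F_att + ΣF_rep = (6.8700,-7.7100)
Δp = p'−p = (0.8588,-0.9637); α = Δx/Fx = (687/800) / (687/100) = 1/8
check: Δy/Fy = (-771/800) / (-771/100) = 1/8 ✓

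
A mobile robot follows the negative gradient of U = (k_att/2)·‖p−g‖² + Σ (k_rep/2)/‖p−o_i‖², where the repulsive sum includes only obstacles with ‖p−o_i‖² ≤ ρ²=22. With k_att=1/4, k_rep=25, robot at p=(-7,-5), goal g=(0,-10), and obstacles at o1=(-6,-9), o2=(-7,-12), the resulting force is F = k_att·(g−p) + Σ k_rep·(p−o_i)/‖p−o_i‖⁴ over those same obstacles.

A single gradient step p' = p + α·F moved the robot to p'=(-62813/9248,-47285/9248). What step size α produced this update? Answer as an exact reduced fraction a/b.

α = 1/8

F_att = 1/4·(g−p) = 1/4·(7,-5) = (1.7500,-1.2500)
o1: d²=17 ≤ ρ²=22; F_rep = 25·(-1,4)/17² = (-0.0865,0.3460)
o2: d²=49 > ρ²=22 → inactive
F = F_att + ΣF_rep = (1.6635,-0.9040)
Δp = p'−p = (0.2079,-0.1130); α = Δx/Fx = (1923/9248) / (1923/1156) = 1/8
check: Δy/Fy = (-1045/9248) / (-1045/1156) = 1/8 ✓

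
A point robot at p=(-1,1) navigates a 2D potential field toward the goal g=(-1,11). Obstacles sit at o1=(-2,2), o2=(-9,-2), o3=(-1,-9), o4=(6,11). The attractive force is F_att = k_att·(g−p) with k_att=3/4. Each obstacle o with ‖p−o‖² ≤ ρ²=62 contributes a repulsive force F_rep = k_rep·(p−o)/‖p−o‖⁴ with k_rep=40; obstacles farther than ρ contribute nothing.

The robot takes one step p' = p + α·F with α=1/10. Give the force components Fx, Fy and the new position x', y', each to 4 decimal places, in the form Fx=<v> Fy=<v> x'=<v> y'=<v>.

F_att = 3/4·(g−p) = 3/4·(0,10) = (0.0000,7.5000)
o1: d²=2 ≤ ρ²=62; F_rep = 40·(1,-1)/2² = (10.0000,-10.0000)
o2: d²=73 > ρ²=62 → inactive
o3: d²=100 > ρ²=62 → inactive
o4: d²=149 > ρ²=62 → inactive
F = F_att + ΣF_rep = (10.0000,-2.5000)
p' = p + 1/10·F = (0.0000,0.7500)

Fx=10.0000 Fy=-2.5000 x'=0.0000 y'=0.7500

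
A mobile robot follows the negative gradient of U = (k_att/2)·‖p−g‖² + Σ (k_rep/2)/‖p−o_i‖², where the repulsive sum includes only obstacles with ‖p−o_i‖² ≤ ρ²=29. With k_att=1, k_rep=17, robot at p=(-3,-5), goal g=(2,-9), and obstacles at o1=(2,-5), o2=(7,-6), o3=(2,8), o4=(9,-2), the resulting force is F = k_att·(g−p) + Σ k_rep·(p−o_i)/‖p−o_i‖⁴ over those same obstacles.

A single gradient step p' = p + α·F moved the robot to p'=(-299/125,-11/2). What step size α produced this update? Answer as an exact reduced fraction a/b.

F_att = 1·(g−p) = 1·(5,-4) = (5.0000,-4.0000)
o1: d²=25 ≤ ρ²=29; F_rep = 17·(-5,0)/25² = (-0.1360,0.0000)
o2: d²=101 > ρ²=29 → inactive
o3: d²=194 > ρ²=29 → inactive
o4: d²=153 > ρ²=29 → inactive
F = F_att + ΣF_rep = (4.8640,-4.0000)
Δp = p'−p = (0.6080,-0.5000); α = Δx/Fx = (76/125) / (608/125) = 1/8
check: Δy/Fy = (-1/2) / (-4) = 1/8 ✓

α = 1/8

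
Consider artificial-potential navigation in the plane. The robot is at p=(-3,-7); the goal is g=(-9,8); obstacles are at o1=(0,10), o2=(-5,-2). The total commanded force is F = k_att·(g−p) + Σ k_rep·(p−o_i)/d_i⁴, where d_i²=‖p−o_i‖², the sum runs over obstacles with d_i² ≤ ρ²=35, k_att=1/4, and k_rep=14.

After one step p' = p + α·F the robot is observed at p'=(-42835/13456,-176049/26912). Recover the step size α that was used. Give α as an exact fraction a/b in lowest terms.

α = 1/8

F_att = 1/4·(g−p) = 1/4·(-6,15) = (-1.5000,3.7500)
o1: d²=298 > ρ²=35 → inactive
o2: d²=29 ≤ ρ²=35; F_rep = 14·(2,-5)/29² = (0.0333,-0.0832)
F = F_att + ΣF_rep = (-1.4667,3.6668)
Δp = p'−p = (-0.1833,0.4583); α = Δx/Fx = (-2467/13456) / (-2467/1682) = 1/8
check: Δy/Fy = (12335/26912) / (12335/3364) = 1/8 ✓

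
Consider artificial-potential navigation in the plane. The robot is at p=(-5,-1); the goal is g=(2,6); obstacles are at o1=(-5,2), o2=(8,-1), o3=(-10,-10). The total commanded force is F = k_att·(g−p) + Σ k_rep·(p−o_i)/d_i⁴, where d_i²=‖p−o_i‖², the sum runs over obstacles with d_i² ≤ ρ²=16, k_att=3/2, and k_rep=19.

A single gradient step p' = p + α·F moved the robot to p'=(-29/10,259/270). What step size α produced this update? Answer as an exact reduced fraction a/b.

α = 1/5

F_att = 3/2·(g−p) = 3/2·(7,7) = (10.5000,10.5000)
o1: d²=9 ≤ ρ²=16; F_rep = 19·(0,-3)/9² = (0.0000,-0.7037)
o2: d²=169 > ρ²=16 → inactive
o3: d²=106 > ρ²=16 → inactive
F = F_att + ΣF_rep = (10.5000,9.7963)
Δp = p'−p = (2.1000,1.9593); α = Δx/Fx = (21/10) / (21/2) = 1/5
check: Δy/Fy = (529/270) / (529/54) = 1/5 ✓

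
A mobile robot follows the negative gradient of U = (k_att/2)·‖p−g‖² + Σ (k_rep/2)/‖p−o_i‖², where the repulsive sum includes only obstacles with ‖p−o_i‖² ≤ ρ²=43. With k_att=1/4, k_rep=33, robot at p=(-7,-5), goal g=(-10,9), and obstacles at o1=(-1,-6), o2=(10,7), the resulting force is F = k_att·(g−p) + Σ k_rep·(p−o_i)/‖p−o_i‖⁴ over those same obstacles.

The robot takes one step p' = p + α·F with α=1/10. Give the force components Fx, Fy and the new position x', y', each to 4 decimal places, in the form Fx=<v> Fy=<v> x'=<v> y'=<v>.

Fx=-0.8946 Fy=3.5241 x'=-7.0895 y'=-4.6476

F_att = 1/4·(g−p) = 1/4·(-3,14) = (-0.7500,3.5000)
o1: d²=37 ≤ ρ²=43; F_rep = 33·(-6,1)/37² = (-0.1446,0.0241)
o2: d²=433 > ρ²=43 → inactive
F = F_att + ΣF_rep = (-0.8946,3.5241)
p' = p + 1/10·F = (-7.0895,-4.6476)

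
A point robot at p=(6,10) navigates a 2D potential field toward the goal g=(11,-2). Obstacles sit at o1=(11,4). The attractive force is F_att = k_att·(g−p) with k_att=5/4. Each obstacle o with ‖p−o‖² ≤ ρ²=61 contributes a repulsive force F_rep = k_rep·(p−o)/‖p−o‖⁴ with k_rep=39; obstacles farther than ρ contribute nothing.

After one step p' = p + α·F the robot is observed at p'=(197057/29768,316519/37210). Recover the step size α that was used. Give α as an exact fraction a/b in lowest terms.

α = 1/10

F_att = 5/4·(g−p) = 5/4·(5,-12) = (6.2500,-15.0000)
o1: d²=61 ≤ ρ²=61; F_rep = 39·(-5,6)/61² = (-0.0524,0.0629)
F = F_att + ΣF_rep = (6.1976,-14.9371)
Δp = p'−p = (0.6198,-1.4937); α = Δx/Fx = (18449/29768) / (92245/14884) = 1/10
check: Δy/Fy = (-55581/37210) / (-55581/3721) = 1/10 ✓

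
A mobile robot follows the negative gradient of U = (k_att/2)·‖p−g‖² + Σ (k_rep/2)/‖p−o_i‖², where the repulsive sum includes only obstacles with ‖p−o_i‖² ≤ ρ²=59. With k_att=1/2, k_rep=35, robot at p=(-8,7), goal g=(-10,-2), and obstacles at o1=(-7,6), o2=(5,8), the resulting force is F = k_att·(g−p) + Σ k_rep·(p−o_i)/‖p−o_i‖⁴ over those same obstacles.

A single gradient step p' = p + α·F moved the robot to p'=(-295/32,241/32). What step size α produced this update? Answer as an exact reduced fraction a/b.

F_att = 1/2·(g−p) = 1/2·(-2,-9) = (-1.0000,-4.5000)
o1: d²=2 ≤ ρ²=59; F_rep = 35·(-1,1)/2² = (-8.7500,8.7500)
o2: d²=170 > ρ²=59 → inactive
F = F_att + ΣF_rep = (-9.7500,4.2500)
Δp = p'−p = (-1.2188,0.5312); α = Δx/Fx = (-39/32) / (-39/4) = 1/8
check: Δy/Fy = (17/32) / (17/4) = 1/8 ✓

α = 1/8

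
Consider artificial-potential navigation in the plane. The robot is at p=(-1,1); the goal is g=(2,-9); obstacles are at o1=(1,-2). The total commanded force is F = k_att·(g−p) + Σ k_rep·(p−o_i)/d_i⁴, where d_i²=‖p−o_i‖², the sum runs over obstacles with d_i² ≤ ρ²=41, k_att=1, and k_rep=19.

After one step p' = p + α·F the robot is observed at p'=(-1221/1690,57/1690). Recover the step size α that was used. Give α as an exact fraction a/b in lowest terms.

F_att = 1·(g−p) = 1·(3,-10) = (3.0000,-10.0000)
o1: d²=13 ≤ ρ²=41; F_rep = 19·(-2,3)/13² = (-0.2249,0.3373)
F = F_att + ΣF_rep = (2.7751,-9.6627)
Δp = p'−p = (0.2775,-0.9663); α = Δx/Fx = (469/1690) / (469/169) = 1/10
check: Δy/Fy = (-1633/1690) / (-1633/169) = 1/10 ✓

α = 1/10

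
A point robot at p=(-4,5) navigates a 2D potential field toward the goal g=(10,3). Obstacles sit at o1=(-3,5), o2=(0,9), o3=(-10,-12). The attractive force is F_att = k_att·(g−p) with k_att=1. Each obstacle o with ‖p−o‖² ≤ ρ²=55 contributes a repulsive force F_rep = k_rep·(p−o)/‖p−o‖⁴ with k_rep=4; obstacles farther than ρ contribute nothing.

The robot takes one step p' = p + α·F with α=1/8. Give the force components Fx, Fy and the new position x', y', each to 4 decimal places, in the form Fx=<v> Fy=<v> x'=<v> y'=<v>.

F_att = 1·(g−p) = 1·(14,-2) = (14.0000,-2.0000)
o1: d²=1 ≤ ρ²=55; F_rep = 4·(-1,0)/1² = (-4.0000,0.0000)
o2: d²=32 ≤ ρ²=55; F_rep = 4·(-4,-4)/32² = (-0.0156,-0.0156)
o3: d²=325 > ρ²=55 → inactive
F = F_att + ΣF_rep = (9.9844,-2.0156)
p' = p + 1/8·F = (-2.7520,4.7480)

Fx=9.9844 Fy=-2.0156 x'=-2.7520 y'=4.7480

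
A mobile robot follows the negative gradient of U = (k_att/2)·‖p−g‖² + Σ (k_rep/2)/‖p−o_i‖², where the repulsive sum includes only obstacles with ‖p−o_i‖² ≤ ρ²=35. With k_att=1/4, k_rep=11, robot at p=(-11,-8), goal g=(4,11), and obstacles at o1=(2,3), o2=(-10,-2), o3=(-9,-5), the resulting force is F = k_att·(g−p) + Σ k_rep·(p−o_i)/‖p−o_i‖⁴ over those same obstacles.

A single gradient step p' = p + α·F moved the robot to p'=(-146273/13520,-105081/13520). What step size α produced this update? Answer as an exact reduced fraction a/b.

α = 1/20

F_att = 1/4·(g−p) = 1/4·(15,19) = (3.7500,4.7500)
o1: d²=290 > ρ²=35 → inactive
o2: d²=37 > ρ²=35 → inactive
o3: d²=13 ≤ ρ²=35; F_rep = 11·(-2,-3)/13² = (-0.1302,-0.1953)
F = F_att + ΣF_rep = (3.6198,4.5547)
Δp = p'−p = (0.1810,0.2277); α = Δx/Fx = (2447/13520) / (2447/676) = 1/20
check: Δy/Fy = (3079/13520) / (3079/676) = 1/20 ✓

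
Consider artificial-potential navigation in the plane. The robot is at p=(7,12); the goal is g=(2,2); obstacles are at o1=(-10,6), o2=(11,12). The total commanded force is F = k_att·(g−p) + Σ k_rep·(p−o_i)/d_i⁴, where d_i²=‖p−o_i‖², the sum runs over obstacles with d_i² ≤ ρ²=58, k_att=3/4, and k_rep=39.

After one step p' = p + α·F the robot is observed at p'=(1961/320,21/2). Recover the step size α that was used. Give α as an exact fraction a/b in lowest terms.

α = 1/5

F_att = 3/4·(g−p) = 3/4·(-5,-10) = (-3.7500,-7.5000)
o1: d²=325 > ρ²=58 → inactive
o2: d²=16 ≤ ρ²=58; F_rep = 39·(-4,0)/16² = (-0.6094,0.0000)
F = F_att + ΣF_rep = (-4.3594,-7.5000)
Δp = p'−p = (-0.8719,-1.5000); α = Δx/Fx = (-279/320) / (-279/64) = 1/5
check: Δy/Fy = (-3/2) / (-15/2) = 1/5 ✓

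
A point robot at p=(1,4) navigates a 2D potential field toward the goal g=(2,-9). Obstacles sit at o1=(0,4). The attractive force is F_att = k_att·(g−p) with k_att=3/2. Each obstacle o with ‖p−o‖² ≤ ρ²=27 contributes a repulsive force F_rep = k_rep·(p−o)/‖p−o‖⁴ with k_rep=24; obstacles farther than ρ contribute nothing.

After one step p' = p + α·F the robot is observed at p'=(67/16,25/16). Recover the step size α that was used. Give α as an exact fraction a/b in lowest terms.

F_att = 3/2·(g−p) = 3/2·(1,-13) = (1.5000,-19.5000)
o1: d²=1 ≤ ρ²=27; F_rep = 24·(1,0)/1² = (24.0000,0.0000)
F = F_att + ΣF_rep = (25.5000,-19.5000)
Δp = p'−p = (3.1875,-2.4375); α = Δx/Fx = (51/16) / (51/2) = 1/8
check: Δy/Fy = (-39/16) / (-39/2) = 1/8 ✓

α = 1/8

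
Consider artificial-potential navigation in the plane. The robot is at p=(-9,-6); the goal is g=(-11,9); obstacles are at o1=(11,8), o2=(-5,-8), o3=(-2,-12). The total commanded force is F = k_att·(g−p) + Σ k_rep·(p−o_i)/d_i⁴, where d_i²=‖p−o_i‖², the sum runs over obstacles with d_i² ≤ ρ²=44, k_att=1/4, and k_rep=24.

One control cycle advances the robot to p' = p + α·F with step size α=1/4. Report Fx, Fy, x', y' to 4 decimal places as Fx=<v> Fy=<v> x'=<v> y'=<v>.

F_att = 1/4·(g−p) = 1/4·(-2,15) = (-0.5000,3.7500)
o1: d²=596 > ρ²=44 → inactive
o2: d²=20 ≤ ρ²=44; F_rep = 24·(-4,2)/20² = (-0.2400,0.1200)
o3: d²=85 > ρ²=44 → inactive
F = F_att + ΣF_rep = (-0.7400,3.8700)
p' = p + 1/4·F = (-9.1850,-5.0325)

Fx=-0.7400 Fy=3.8700 x'=-9.1850 y'=-5.0325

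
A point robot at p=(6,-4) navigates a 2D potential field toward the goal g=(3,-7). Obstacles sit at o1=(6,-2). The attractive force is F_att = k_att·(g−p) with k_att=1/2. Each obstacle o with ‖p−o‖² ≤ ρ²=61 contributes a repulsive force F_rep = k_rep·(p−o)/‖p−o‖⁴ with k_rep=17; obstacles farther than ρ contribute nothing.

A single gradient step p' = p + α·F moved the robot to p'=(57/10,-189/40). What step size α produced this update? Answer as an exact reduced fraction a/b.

α = 1/5

F_att = 1/2·(g−p) = 1/2·(-3,-3) = (-1.5000,-1.5000)
o1: d²=4 ≤ ρ²=61; F_rep = 17·(0,-2)/4² = (0.0000,-2.1250)
F = F_att + ΣF_rep = (-1.5000,-3.6250)
Δp = p'−p = (-0.3000,-0.7250); α = Δx/Fx = (-3/10) / (-3/2) = 1/5
check: Δy/Fy = (-29/40) / (-29/8) = 1/5 ✓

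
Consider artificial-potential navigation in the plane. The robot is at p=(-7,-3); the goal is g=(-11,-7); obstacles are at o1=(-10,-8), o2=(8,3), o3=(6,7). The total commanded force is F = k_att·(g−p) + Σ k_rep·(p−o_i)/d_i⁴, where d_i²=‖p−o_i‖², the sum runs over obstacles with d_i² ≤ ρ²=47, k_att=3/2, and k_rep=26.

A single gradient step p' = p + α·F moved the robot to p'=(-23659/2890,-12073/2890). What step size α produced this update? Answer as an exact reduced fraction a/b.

α = 1/5

F_att = 3/2·(g−p) = 3/2·(-4,-4) = (-6.0000,-6.0000)
o1: d²=34 ≤ ρ²=47; F_rep = 26·(3,5)/34² = (0.0675,0.1125)
o2: d²=261 > ρ²=47 → inactive
o3: d²=269 > ρ²=47 → inactive
F = F_att + ΣF_rep = (-5.9325,-5.8875)
Δp = p'−p = (-1.1865,-1.1775); α = Δx/Fx = (-3429/2890) / (-3429/578) = 1/5
check: Δy/Fy = (-3403/2890) / (-3403/578) = 1/5 ✓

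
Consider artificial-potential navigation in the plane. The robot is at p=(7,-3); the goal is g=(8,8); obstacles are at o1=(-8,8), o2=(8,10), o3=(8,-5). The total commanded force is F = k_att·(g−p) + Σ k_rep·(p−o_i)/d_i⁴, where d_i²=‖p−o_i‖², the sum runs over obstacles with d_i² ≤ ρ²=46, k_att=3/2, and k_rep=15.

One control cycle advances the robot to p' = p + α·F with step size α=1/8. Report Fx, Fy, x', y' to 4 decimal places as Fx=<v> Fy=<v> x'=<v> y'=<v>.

Fx=0.9000 Fy=17.7000 x'=7.1125 y'=-0.7875

F_att = 3/2·(g−p) = 3/2·(1,11) = (1.5000,16.5000)
o1: d²=346 > ρ²=46 → inactive
o2: d²=170 > ρ²=46 → inactive
o3: d²=5 ≤ ρ²=46; F_rep = 15·(-1,2)/5² = (-0.6000,1.2000)
F = F_att + ΣF_rep = (0.9000,17.7000)
p' = p + 1/8·F = (7.1125,-0.7875)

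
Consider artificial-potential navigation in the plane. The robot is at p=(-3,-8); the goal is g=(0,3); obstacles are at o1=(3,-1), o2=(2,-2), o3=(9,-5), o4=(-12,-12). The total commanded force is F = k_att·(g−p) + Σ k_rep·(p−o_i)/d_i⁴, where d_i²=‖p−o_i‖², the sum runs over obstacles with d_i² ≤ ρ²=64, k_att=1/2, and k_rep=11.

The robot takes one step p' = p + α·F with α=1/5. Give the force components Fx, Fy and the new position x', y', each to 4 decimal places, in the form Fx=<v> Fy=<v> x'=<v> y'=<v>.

Fx=1.4852 Fy=5.4823 x'=-2.7030 y'=-6.9035

F_att = 1/2·(g−p) = 1/2·(3,11) = (1.5000,5.5000)
o1: d²=85 > ρ²=64 → inactive
o2: d²=61 ≤ ρ²=64; F_rep = 11·(-5,-6)/61² = (-0.0148,-0.0177)
o3: d²=153 > ρ²=64 → inactive
o4: d²=97 > ρ²=64 → inactive
F = F_att + ΣF_rep = (1.4852,5.4823)
p' = p + 1/5·F = (-2.7030,-6.9035)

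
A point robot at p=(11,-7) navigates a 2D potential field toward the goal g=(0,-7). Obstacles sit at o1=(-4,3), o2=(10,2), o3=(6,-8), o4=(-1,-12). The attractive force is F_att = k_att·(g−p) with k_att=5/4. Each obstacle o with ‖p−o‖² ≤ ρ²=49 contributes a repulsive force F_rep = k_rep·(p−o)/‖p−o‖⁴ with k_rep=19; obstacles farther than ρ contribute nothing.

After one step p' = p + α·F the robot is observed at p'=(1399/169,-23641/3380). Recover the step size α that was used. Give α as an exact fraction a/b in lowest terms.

α = 1/5

F_att = 5/4·(g−p) = 5/4·(-11,0) = (-13.7500,0.0000)
o1: d²=325 > ρ²=49 → inactive
o2: d²=82 > ρ²=49 → inactive
o3: d²=26 ≤ ρ²=49; F_rep = 19·(5,1)/26² = (0.1405,0.0281)
o4: d²=169 > ρ²=49 → inactive
F = F_att + ΣF_rep = (-13.6095,0.0281)
Δp = p'−p = (-2.7219,0.0056); α = Δx/Fx = (-460/169) / (-2300/169) = 1/5
check: Δy/Fy = (19/3380) / (19/676) = 1/5 ✓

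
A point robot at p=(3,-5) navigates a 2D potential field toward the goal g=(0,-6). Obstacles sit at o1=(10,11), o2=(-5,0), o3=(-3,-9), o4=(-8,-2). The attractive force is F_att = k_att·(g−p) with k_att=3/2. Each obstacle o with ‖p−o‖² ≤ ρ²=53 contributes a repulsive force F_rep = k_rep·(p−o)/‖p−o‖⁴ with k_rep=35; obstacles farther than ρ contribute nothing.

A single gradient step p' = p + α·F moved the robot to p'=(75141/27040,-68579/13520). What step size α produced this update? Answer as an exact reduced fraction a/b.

F_att = 3/2·(g−p) = 3/2·(-3,-1) = (-4.5000,-1.5000)
o1: d²=305 > ρ²=53 → inactive
o2: d²=89 > ρ²=53 → inactive
o3: d²=52 ≤ ρ²=53; F_rep = 35·(6,4)/52² = (0.0777,0.0518)
o4: d²=130 > ρ²=53 → inactive
F = F_att + ΣF_rep = (-4.4223,-1.4482)
Δp = p'−p = (-0.2211,-0.0724); α = Δx/Fx = (-5979/27040) / (-5979/1352) = 1/20
check: Δy/Fy = (-979/13520) / (-979/676) = 1/20 ✓

α = 1/20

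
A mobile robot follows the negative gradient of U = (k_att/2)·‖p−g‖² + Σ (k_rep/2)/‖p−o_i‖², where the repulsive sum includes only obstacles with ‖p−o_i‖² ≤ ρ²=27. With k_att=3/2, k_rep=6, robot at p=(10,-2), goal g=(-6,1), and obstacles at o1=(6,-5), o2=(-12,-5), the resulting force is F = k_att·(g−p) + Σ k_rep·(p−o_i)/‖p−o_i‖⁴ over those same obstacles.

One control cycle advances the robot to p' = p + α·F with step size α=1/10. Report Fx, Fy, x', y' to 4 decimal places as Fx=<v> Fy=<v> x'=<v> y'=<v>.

Fx=-23.9616 Fy=4.5288 x'=7.6038 y'=-1.5471

F_att = 3/2·(g−p) = 3/2·(-16,3) = (-24.0000,4.5000)
o1: d²=25 ≤ ρ²=27; F_rep = 6·(4,3)/25² = (0.0384,0.0288)
o2: d²=493 > ρ²=27 → inactive
F = F_att + ΣF_rep = (-23.9616,4.5288)
p' = p + 1/10·F = (7.6038,-1.5471)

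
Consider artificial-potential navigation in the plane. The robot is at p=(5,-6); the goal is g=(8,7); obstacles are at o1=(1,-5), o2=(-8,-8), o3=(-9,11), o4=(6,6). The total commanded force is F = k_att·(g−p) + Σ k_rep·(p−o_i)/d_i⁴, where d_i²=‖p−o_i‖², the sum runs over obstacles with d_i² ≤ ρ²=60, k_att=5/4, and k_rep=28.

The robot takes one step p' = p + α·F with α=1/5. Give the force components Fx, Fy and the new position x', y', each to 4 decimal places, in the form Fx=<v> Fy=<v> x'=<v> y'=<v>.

F_att = 5/4·(g−p) = 5/4·(3,13) = (3.7500,16.2500)
o1: d²=17 ≤ ρ²=60; F_rep = 28·(4,-1)/17² = (0.3875,-0.0969)
o2: d²=173 > ρ²=60 → inactive
o3: d²=485 > ρ²=60 → inactive
o4: d²=145 > ρ²=60 → inactive
F = F_att + ΣF_rep = (4.1375,16.1531)
p' = p + 1/5·F = (5.8275,-2.7694)

Fx=4.1375 Fy=16.1531 x'=5.8275 y'=-2.7694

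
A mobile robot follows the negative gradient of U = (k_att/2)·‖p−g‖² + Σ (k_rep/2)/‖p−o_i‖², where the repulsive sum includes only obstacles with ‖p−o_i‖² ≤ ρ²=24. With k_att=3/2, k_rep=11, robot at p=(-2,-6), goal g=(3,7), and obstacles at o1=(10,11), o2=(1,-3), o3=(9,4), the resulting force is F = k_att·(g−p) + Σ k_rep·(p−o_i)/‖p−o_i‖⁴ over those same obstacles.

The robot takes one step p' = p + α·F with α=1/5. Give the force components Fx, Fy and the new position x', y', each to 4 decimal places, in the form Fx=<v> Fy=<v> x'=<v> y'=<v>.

F_att = 3/2·(g−p) = 3/2·(5,13) = (7.5000,19.5000)
o1: d²=433 > ρ²=24 → inactive
o2: d²=18 ≤ ρ²=24; F_rep = 11·(-3,-3)/18² = (-0.1019,-0.1019)
o3: d²=221 > ρ²=24 → inactive
F = F_att + ΣF_rep = (7.3981,19.3981)
p' = p + 1/5·F = (-0.5204,-2.1204)

Fx=7.3981 Fy=19.3981 x'=-0.5204 y'=-2.1204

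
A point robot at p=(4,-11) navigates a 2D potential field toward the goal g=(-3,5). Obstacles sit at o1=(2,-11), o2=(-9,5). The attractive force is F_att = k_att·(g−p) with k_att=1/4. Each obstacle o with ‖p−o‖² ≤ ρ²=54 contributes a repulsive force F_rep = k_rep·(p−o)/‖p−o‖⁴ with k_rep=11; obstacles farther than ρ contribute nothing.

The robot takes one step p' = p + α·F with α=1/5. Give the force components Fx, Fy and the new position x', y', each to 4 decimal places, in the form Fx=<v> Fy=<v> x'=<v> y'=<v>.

F_att = 1/4·(g−p) = 1/4·(-7,16) = (-1.7500,4.0000)
o1: d²=4 ≤ ρ²=54; F_rep = 11·(2,0)/4² = (1.3750,0.0000)
o2: d²=425 > ρ²=54 → inactive
F = F_att + ΣF_rep = (-0.3750,4.0000)
p' = p + 1/5·F = (3.9250,-10.2000)

Fx=-0.3750 Fy=4.0000 x'=3.9250 y'=-10.2000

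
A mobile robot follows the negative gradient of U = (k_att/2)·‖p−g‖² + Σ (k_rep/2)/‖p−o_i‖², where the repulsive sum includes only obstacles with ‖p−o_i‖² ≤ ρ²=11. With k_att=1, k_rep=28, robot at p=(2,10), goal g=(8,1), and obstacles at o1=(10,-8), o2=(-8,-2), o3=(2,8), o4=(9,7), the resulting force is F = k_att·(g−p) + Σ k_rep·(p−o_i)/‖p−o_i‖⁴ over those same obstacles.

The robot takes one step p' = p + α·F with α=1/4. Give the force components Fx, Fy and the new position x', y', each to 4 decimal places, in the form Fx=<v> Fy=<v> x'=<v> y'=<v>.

F_att = 1·(g−p) = 1·(6,-9) = (6.0000,-9.0000)
o1: d²=388 > ρ²=11 → inactive
o2: d²=244 > ρ²=11 → inactive
o3: d²=4 ≤ ρ²=11; F_rep = 28·(0,2)/4² = (0.0000,3.5000)
o4: d²=58 > ρ²=11 → inactive
F = F_att + ΣF_rep = (6.0000,-5.5000)
p' = p + 1/4·F = (3.5000,8.6250)

Fx=6.0000 Fy=-5.5000 x'=3.5000 y'=8.6250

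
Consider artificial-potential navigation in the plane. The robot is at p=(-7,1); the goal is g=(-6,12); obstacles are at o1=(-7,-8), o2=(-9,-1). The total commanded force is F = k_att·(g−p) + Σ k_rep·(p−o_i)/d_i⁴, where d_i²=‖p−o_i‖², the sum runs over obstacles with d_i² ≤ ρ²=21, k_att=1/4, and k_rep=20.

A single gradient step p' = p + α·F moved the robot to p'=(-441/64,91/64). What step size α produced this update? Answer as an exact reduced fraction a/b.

F_att = 1/4·(g−p) = 1/4·(1,11) = (0.2500,2.7500)
o1: d²=81 > ρ²=21 → inactive
o2: d²=8 ≤ ρ²=21; F_rep = 20·(2,2)/8² = (0.6250,0.6250)
F = F_att + ΣF_rep = (0.8750,3.3750)
Δp = p'−p = (0.1094,0.4219); α = Δx/Fx = (7/64) / (7/8) = 1/8
check: Δy/Fy = (27/64) / (27/8) = 1/8 ✓

α = 1/8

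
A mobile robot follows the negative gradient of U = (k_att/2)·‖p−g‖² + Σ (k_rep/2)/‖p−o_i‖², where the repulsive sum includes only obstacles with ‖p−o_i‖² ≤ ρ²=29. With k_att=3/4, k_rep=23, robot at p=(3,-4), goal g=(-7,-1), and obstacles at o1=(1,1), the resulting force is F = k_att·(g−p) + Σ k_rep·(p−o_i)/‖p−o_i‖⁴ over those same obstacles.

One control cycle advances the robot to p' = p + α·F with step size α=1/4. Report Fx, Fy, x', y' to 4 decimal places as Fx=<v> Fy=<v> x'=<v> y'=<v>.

F_att = 3/4·(g−p) = 3/4·(-10,3) = (-7.5000,2.2500)
o1: d²=29 ≤ ρ²=29; F_rep = 23·(2,-5)/29² = (0.0547,-0.1367)
F = F_att + ΣF_rep = (-7.4453,2.1133)
p' = p + 1/4·F = (1.1387,-3.4717)

Fx=-7.4453 Fy=2.1133 x'=1.1387 y'=-3.4717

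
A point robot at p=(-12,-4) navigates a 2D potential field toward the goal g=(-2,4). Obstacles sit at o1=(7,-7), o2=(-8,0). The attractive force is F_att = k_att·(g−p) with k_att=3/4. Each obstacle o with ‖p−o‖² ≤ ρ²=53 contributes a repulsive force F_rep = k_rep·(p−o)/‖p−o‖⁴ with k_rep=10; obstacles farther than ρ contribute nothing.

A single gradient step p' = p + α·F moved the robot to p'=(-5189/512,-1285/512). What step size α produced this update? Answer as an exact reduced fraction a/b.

F_att = 3/4·(g−p) = 3/4·(10,8) = (7.5000,6.0000)
o1: d²=370 > ρ²=53 → inactive
o2: d²=32 ≤ ρ²=53; F_rep = 10·(-4,-4)/32² = (-0.0391,-0.0391)
F = F_att + ΣF_rep = (7.4609,5.9609)
Δp = p'−p = (1.8652,1.4902); α = Δx/Fx = (955/512) / (955/128) = 1/4
check: Δy/Fy = (763/512) / (763/128) = 1/4 ✓

α = 1/4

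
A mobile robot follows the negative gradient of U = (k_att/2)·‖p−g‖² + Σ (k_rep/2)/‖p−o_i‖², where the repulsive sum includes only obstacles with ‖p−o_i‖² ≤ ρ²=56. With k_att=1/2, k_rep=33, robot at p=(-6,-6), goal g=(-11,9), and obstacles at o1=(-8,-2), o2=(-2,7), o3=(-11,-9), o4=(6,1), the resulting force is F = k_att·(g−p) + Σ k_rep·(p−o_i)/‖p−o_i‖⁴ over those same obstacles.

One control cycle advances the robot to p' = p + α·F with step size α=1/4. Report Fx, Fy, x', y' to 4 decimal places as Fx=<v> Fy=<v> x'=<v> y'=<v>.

Fx=-2.1923 Fy=7.2556 x'=-6.5481 y'=-4.1861

F_att = 1/2·(g−p) = 1/2·(-5,15) = (-2.5000,7.5000)
o1: d²=20 ≤ ρ²=56; F_rep = 33·(2,-4)/20² = (0.1650,-0.3300)
o2: d²=185 > ρ²=56 → inactive
o3: d²=34 ≤ ρ²=56; F_rep = 33·(5,3)/34² = (0.1427,0.0856)
o4: d²=193 > ρ²=56 → inactive
F = F_att + ΣF_rep = (-2.1923,7.2556)
p' = p + 1/4·F = (-6.5481,-4.1861)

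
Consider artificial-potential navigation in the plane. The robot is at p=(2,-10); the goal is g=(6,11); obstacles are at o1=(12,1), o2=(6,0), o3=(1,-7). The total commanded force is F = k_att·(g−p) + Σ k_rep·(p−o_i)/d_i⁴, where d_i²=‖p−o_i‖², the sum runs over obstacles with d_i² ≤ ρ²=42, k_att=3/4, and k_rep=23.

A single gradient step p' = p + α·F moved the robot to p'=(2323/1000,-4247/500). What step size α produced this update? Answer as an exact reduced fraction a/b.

α = 1/10

F_att = 3/4·(g−p) = 3/4·(4,21) = (3.0000,15.7500)
o1: d²=221 > ρ²=42 → inactive
o2: d²=116 > ρ²=42 → inactive
o3: d²=10 ≤ ρ²=42; F_rep = 23·(1,-3)/10² = (0.2300,-0.6900)
F = F_att + ΣF_rep = (3.2300,15.0600)
Δp = p'−p = (0.3230,1.5060); α = Δx/Fx = (323/1000) / (323/100) = 1/10
check: Δy/Fy = (753/500) / (753/50) = 1/10 ✓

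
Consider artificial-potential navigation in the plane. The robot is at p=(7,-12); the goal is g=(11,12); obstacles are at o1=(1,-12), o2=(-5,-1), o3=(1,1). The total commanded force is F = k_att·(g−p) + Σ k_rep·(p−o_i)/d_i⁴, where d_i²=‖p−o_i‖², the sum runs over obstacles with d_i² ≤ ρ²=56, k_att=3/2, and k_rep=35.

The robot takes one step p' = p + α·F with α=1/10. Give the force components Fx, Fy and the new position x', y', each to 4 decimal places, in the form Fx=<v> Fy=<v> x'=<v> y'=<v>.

Fx=6.1620 Fy=36.0000 x'=7.6162 y'=-8.4000

F_att = 3/2·(g−p) = 3/2·(4,24) = (6.0000,36.0000)
o1: d²=36 ≤ ρ²=56; F_rep = 35·(6,0)/36² = (0.1620,0.0000)
o2: d²=265 > ρ²=56 → inactive
o3: d²=205 > ρ²=56 → inactive
F = F_att + ΣF_rep = (6.1620,36.0000)
p' = p + 1/10·F = (7.6162,-8.4000)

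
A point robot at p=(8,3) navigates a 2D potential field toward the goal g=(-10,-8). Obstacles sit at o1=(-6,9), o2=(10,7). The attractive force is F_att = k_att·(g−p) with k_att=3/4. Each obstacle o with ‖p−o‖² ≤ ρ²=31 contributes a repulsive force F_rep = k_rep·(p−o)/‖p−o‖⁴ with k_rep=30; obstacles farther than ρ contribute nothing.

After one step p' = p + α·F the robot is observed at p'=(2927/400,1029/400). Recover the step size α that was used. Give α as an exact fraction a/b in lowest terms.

F_att = 3/4·(g−p) = 3/4·(-18,-11) = (-13.5000,-8.2500)
o1: d²=232 > ρ²=31 → inactive
o2: d²=20 ≤ ρ²=31; F_rep = 30·(-2,-4)/20² = (-0.1500,-0.3000)
F = F_att + ΣF_rep = (-13.6500,-8.5500)
Δp = p'−p = (-0.6825,-0.4275); α = Δx/Fx = (-273/400) / (-273/20) = 1/20
check: Δy/Fy = (-171/400) / (-171/20) = 1/20 ✓

α = 1/20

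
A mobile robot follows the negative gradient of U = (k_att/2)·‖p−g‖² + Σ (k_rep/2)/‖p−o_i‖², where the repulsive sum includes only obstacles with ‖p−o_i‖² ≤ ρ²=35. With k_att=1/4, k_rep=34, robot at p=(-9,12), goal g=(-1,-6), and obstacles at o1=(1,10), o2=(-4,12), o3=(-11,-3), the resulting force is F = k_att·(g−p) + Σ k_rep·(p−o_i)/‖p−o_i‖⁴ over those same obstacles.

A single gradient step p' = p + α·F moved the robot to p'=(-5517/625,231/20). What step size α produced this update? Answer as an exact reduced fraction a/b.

α = 1/10

F_att = 1/4·(g−p) = 1/4·(8,-18) = (2.0000,-4.5000)
o1: d²=104 > ρ²=35 → inactive
o2: d²=25 ≤ ρ²=35; F_rep = 34·(-5,0)/25² = (-0.2720,0.0000)
o3: d²=229 > ρ²=35 → inactive
F = F_att + ΣF_rep = (1.7280,-4.5000)
Δp = p'−p = (0.1728,-0.4500); α = Δx/Fx = (108/625) / (216/125) = 1/10
check: Δy/Fy = (-9/20) / (-9/2) = 1/10 ✓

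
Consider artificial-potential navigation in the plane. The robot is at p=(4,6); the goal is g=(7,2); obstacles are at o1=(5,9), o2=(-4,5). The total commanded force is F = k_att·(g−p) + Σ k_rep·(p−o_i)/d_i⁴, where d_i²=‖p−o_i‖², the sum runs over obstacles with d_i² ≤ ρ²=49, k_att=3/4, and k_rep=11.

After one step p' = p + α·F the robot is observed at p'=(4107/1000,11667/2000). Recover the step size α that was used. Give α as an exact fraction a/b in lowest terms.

α = 1/20

F_att = 3/4·(g−p) = 3/4·(3,-4) = (2.2500,-3.0000)
o1: d²=10 ≤ ρ²=49; F_rep = 11·(-1,-3)/10² = (-0.1100,-0.3300)
o2: d²=65 > ρ²=49 → inactive
F = F_att + ΣF_rep = (2.1400,-3.3300)
Δp = p'−p = (0.1070,-0.1665); α = Δx/Fx = (107/1000) / (107/50) = 1/20
check: Δy/Fy = (-333/2000) / (-333/100) = 1/20 ✓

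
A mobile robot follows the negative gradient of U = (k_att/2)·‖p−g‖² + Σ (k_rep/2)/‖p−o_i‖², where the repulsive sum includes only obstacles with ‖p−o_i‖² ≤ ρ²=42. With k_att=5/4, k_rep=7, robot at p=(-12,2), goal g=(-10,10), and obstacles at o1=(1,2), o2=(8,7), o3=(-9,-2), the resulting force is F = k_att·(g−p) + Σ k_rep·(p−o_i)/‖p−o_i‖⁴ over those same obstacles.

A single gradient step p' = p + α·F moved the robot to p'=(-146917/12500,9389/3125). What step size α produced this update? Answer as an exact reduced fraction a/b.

α = 1/10

F_att = 5/4·(g−p) = 5/4·(2,8) = (2.5000,10.0000)
o1: d²=169 > ρ²=42 → inactive
o2: d²=425 > ρ²=42 → inactive
o3: d²=25 ≤ ρ²=42; F_rep = 7·(-3,4)/25² = (-0.0336,0.0448)
F = F_att + ΣF_rep = (2.4664,10.0448)
Δp = p'−p = (0.2466,1.0045); α = Δx/Fx = (3083/12500) / (3083/1250) = 1/10
check: Δy/Fy = (3139/3125) / (6278/625) = 1/10 ✓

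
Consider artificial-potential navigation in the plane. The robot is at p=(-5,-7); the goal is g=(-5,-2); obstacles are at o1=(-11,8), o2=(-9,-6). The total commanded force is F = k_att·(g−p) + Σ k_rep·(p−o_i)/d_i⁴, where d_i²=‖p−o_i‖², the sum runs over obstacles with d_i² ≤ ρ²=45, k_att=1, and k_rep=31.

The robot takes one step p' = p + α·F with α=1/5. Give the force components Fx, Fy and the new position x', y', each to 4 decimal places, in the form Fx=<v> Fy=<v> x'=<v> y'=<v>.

Fx=0.4291 Fy=4.8927 x'=-4.9142 y'=-6.0215

F_att = 1·(g−p) = 1·(0,5) = (0.0000,5.0000)
o1: d²=261 > ρ²=45 → inactive
o2: d²=17 ≤ ρ²=45; F_rep = 31·(4,-1)/17² = (0.4291,-0.1073)
F = F_att + ΣF_rep = (0.4291,4.8927)
p' = p + 1/5·F = (-4.9142,-6.0215)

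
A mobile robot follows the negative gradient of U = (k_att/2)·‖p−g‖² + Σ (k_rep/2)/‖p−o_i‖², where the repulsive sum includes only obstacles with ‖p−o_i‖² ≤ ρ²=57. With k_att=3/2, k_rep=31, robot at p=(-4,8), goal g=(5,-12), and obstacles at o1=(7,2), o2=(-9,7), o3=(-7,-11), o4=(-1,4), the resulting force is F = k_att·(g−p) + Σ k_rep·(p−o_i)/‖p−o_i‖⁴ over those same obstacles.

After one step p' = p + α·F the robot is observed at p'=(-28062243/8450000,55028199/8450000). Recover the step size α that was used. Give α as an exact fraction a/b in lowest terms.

α = 1/20

F_att = 3/2·(g−p) = 3/2·(9,-20) = (13.5000,-30.0000)
o1: d²=157 > ρ²=57 → inactive
o2: d²=26 ≤ ρ²=57; F_rep = 31·(5,1)/26² = (0.2293,0.0459)
o3: d²=370 > ρ²=57 → inactive
o4: d²=25 ≤ ρ²=57; F_rep = 31·(-3,4)/25² = (-0.1488,0.1984)
F = F_att + ΣF_rep = (13.5805,-29.7557)
Δp = p'−p = (0.6790,-1.4878); α = Δx/Fx = (5737757/8450000) / (5737757/422500) = 1/20
check: Δy/Fy = (-12571801/8450000) / (-12571801/422500) = 1/20 ✓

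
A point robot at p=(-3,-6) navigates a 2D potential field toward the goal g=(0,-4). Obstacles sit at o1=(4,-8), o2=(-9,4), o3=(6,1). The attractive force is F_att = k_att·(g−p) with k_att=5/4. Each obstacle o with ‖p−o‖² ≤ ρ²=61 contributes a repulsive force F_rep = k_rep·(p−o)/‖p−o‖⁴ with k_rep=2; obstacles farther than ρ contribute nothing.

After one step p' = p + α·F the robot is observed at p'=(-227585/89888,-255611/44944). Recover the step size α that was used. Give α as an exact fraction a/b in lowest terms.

F_att = 5/4·(g−p) = 5/4·(3,2) = (3.7500,2.5000)
o1: d²=53 ≤ ρ²=61; F_rep = 2·(-7,2)/53² = (-0.0050,0.0014)
o2: d²=136 > ρ²=61 → inactive
o3: d²=130 > ρ²=61 → inactive
F = F_att + ΣF_rep = (3.7450,2.5014)
Δp = p'−p = (0.4681,0.3127); α = Δx/Fx = (42079/89888) / (42079/11236) = 1/8
check: Δy/Fy = (14053/44944) / (14053/5618) = 1/8 ✓

α = 1/8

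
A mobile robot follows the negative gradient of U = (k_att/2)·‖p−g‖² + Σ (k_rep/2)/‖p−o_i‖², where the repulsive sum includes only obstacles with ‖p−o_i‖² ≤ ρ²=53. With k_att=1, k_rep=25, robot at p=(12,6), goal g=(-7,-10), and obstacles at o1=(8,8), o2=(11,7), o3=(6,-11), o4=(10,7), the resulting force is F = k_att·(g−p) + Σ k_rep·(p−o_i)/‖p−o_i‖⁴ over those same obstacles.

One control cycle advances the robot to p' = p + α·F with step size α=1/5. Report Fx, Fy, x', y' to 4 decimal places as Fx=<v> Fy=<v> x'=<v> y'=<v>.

F_att = 1·(g−p) = 1·(-19,-16) = (-19.0000,-16.0000)
o1: d²=20 ≤ ρ²=53; F_rep = 25·(4,-2)/20² = (0.2500,-0.1250)
o2: d²=2 ≤ ρ²=53; F_rep = 25·(1,-1)/2² = (6.2500,-6.2500)
o3: d²=325 > ρ²=53 → inactive
o4: d²=5 ≤ ρ²=53; F_rep = 25·(2,-1)/5² = (2.0000,-1.0000)
F = F_att + ΣF_rep = (-10.5000,-23.3750)
p' = p + 1/5·F = (9.9000,1.3250)

Fx=-10.5000 Fy=-23.3750 x'=9.9000 y'=1.3250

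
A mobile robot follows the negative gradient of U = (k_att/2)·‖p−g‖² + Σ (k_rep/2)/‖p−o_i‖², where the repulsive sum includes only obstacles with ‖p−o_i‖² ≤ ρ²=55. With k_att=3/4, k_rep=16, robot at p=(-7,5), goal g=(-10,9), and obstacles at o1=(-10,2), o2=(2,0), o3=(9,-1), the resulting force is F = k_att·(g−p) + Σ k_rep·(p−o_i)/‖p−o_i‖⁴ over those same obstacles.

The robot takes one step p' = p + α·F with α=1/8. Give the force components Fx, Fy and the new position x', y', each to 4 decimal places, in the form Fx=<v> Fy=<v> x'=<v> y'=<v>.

Fx=-2.1019 Fy=3.1481 x'=-7.2627 y'=5.3935

F_att = 3/4·(g−p) = 3/4·(-3,4) = (-2.2500,3.0000)
o1: d²=18 ≤ ρ²=55; F_rep = 16·(3,3)/18² = (0.1481,0.1481)
o2: d²=106 > ρ²=55 → inactive
o3: d²=292 > ρ²=55 → inactive
F = F_att + ΣF_rep = (-2.1019,3.1481)
p' = p + 1/8·F = (-7.2627,5.3935)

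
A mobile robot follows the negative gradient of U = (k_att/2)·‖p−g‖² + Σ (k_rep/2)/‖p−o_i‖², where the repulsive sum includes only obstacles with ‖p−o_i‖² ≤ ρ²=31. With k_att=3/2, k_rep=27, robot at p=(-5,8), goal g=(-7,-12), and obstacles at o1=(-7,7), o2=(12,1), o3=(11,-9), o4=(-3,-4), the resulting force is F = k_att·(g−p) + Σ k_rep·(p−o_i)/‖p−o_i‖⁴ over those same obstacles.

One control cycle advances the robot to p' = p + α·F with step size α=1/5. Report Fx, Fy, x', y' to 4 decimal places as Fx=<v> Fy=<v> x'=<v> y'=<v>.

F_att = 3/2·(g−p) = 3/2·(-2,-20) = (-3.0000,-30.0000)
o1: d²=5 ≤ ρ²=31; F_rep = 27·(2,1)/5² = (2.1600,1.0800)
o2: d²=338 > ρ²=31 → inactive
o3: d²=545 > ρ²=31 → inactive
o4: d²=148 > ρ²=31 → inactive
F = F_att + ΣF_rep = (-0.8400,-28.9200)
p' = p + 1/5·F = (-5.1680,2.2160)

Fx=-0.8400 Fy=-28.9200 x'=-5.1680 y'=2.2160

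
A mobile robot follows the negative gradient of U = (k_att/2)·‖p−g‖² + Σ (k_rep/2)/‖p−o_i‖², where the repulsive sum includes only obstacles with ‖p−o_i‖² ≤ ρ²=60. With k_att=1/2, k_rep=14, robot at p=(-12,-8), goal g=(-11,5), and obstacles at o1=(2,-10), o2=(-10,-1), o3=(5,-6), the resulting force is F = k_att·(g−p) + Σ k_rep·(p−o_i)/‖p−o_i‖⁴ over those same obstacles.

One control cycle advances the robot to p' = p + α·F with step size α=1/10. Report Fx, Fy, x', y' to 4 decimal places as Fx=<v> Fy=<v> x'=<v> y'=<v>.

Fx=0.4900 Fy=6.4651 x'=-11.9510 y'=-7.3535

F_att = 1/2·(g−p) = 1/2·(1,13) = (0.5000,6.5000)
o1: d²=200 > ρ²=60 → inactive
o2: d²=53 ≤ ρ²=60; F_rep = 14·(-2,-7)/53² = (-0.0100,-0.0349)
o3: d²=293 > ρ²=60 → inactive
F = F_att + ΣF_rep = (0.4900,6.4651)
p' = p + 1/10·F = (-11.9510,-7.3535)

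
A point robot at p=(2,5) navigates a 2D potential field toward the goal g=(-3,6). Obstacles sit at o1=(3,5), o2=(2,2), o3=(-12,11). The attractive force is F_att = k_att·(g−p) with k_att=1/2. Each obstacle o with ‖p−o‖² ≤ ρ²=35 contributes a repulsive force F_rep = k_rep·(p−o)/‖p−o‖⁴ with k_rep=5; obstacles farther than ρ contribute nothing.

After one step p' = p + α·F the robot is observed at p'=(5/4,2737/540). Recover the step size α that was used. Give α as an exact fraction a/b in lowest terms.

α = 1/10

F_att = 1/2·(g−p) = 1/2·(-5,1) = (-2.5000,0.5000)
o1: d²=1 ≤ ρ²=35; F_rep = 5·(-1,0)/1² = (-5.0000,0.0000)
o2: d²=9 ≤ ρ²=35; F_rep = 5·(0,3)/9² = (0.0000,0.1852)
o3: d²=232 > ρ²=35 → inactive
F = F_att + ΣF_rep = (-7.5000,0.6852)
Δp = p'−p = (-0.7500,0.0685); α = Δx/Fx = (-3/4) / (-15/2) = 1/10
check: Δy/Fy = (37/540) / (37/54) = 1/10 ✓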